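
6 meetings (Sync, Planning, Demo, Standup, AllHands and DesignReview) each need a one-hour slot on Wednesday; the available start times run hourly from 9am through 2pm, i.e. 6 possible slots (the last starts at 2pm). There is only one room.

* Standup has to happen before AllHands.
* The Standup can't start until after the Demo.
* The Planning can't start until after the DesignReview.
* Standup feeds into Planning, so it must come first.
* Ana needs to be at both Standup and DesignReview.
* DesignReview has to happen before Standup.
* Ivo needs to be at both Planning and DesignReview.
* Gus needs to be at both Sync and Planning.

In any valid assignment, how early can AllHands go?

Precedence pushes AllHands to at least 11am.
AllHands at 12pm is achievable: DesignReview=9am, Sync=2pm, AllHands=12pm, Demo=10am, Standup=11am, Planning=1pm.
Nothing earlier works — the conflict and capacity constraints rule out every slot before 12pm.

12pm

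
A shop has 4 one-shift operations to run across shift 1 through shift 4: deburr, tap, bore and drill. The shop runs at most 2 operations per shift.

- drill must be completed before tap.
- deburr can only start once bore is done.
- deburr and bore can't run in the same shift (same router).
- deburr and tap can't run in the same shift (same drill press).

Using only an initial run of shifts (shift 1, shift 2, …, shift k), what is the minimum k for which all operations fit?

The precedence chain requires at least 2 distinct shifts.
With at most 2 per shift and 4 operations, at least 2 shifts are needed.
Could 2 shifts be enough, i.e. nothing placed later than shift 2? No: tap must come after drill (at shift 1 or later) → {shift 2}; deburr must come after bore (at shift 1 or later) → {shift 2}; tap can't share with deburr (shift 2) → nothing is left.
So 2 shifts is not enough.
3 works (last occupied shift: shift 3): for example drill=shift 1; tap=shift 3; bore=shift 1; deburr=shift 2.

3 shifts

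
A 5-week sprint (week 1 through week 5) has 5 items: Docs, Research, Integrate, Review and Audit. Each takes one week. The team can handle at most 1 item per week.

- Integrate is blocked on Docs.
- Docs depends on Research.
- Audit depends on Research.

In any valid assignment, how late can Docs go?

Precedence pushes Docs to at least week 2; downstream work caps Docs at week 4.
Docs at week 4 is achievable: Docs=week 4; Review=week 3; Audit=week 2; Research=week 1; Integrate=week 5.

week 4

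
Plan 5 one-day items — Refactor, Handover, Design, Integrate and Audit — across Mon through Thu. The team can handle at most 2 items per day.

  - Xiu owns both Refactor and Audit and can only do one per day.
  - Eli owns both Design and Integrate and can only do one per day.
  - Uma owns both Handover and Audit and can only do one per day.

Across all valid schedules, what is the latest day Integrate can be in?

Thu

Integrate at Thu is achievable: Audit in Tue, Design in Tue, Integrate in Thu, Handover in Mon, Refactor in Mon.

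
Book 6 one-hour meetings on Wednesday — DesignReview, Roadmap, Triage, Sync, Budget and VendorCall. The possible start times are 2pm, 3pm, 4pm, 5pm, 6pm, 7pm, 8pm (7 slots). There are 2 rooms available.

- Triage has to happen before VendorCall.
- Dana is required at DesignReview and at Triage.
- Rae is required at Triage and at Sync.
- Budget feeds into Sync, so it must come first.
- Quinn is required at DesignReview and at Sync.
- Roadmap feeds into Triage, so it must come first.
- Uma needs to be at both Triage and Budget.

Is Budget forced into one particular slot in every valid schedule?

No

Budget can be 2pm (e.g. Sync=4pm, VendorCall=4pm, Roadmap=2pm, Budget=2pm, DesignReview=5pm, Triage=3pm) or 3pm (e.g. Triage=4pm; DesignReview=2pm; Sync=5pm; Budget=3pm; VendorCall=5pm; Roadmap=2pm).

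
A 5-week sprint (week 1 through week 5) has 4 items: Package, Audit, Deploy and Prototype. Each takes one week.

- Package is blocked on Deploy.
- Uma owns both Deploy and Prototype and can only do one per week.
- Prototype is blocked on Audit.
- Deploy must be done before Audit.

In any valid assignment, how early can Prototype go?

week 3

Precedence pushes Prototype to at least week 3.
Prototype at week 3 is achievable: Prototype -> week 3, Package -> week 2, Deploy -> week 1, Audit -> week 2.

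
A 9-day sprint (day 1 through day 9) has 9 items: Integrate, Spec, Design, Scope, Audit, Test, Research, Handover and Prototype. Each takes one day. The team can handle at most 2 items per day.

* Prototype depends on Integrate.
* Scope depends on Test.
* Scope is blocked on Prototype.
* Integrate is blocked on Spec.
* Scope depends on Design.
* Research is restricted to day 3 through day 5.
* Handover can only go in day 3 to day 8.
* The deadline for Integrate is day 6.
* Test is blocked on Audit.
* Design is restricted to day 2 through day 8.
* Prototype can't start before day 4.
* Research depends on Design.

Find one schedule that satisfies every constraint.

Integrate -> day 2, Scope -> day 5, Handover -> day 3, Design -> day 2, Research -> day 3, Test -> day 4, Audit -> day 1, Spec -> day 1, Prototype -> day 4

Checking: Audit(day 1) before Test(day 4); Integrate(day 2) before Prototype(day 4); Prototype(day 4) before Scope(day 5); Design(day 2) before Scope(day 5); Design(day 2) before Research(day 3); Spec(day 1) before Integrate(day 2); Test(day 4) before Scope(day 5); Prototype=day 4 in [day 4,day 9]; Handover=day 3 in [day 3,day 8]; Integrate=day 2 in [day 1,day 6]; Research=day 3 in [day 3,day 5]; Design=day 2 in [day 2,day 8]; max 2 per day (cap 2).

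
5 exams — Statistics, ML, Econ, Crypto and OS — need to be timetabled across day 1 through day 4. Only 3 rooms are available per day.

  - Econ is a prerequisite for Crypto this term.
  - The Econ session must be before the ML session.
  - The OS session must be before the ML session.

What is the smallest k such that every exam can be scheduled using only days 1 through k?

2

The precedence chain requires at least 2 distinct days.
With at most 3 per day and 5 exams, at least 2 days are needed.
2 works (last occupied day: day 2): for example Statistics -> day 1, OS -> day 1, Econ -> day 1, ML -> day 2, Crypto -> day 2.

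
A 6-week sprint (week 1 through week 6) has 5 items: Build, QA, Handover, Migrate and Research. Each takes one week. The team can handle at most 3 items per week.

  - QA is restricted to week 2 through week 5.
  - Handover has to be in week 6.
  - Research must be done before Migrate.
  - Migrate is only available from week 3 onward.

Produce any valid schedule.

Research in week 1; Build in week 1; Handover in week 6; Migrate in week 3; QA in week 2

Checking: Research(week 1) before Migrate(week 3); Handover=week 6 in [week 6,week 6]; Migrate=week 3 in [week 3,week 6]; QA=week 2 in [week 2,week 5]; max 2 per week (cap 3).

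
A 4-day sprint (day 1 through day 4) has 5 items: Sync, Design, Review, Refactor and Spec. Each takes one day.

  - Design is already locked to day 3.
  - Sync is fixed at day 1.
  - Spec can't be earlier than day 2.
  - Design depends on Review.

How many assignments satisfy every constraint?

Splitting on Review: it can be day 1 (12), day 2 (12). Listing each branch's schedules as (Sync, Design, Refactor, Spec) by day number:
Review=day 1: (1,3,1,2) (1,3,1,3) (1,3,1,4) (1,3,2,2) (1,3,2,3) (1,3,2,4) (1,3,3,2) (1,3,3,3) (1,3,3,4) (1,3,4,2) (1,3,4,3) (1,3,4,4) — 12.
Review=day 2: (1,3,1,2) (1,3,1,3) (1,3,1,4) (1,3,2,2) (1,3,2,3) (1,3,2,4) (1,3,3,2) (1,3,3,3) (1,3,3,4) (1,3,4,2) (1,3,4,3) (1,3,4,4) — 12.
Summing: 12 + 12 = 24.

24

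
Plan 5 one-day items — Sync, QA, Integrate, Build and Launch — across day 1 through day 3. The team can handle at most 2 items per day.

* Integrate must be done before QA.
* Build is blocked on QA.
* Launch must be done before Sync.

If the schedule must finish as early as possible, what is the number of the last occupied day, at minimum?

The precedence chain requires at least 3 distinct days.
With at most 2 per day and 5 work items, at least 3 days are needed.
3 works (last occupied day: day 3): for example Sync -> day 2, Build -> day 3, QA -> day 2, Integrate -> day 1, Launch -> day 1.

day 3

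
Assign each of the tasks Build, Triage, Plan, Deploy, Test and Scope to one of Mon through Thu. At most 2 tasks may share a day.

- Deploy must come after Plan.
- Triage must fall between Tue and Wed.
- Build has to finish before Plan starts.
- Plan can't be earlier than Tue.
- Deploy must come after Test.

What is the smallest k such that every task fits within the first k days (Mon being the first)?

The precedence chain requires at least 3 distinct days.
With at most 2 per day and 6 tasks, at least 3 days are needed.
3 works (last occupied day: Wed): for example Deploy -> Wed; Triage -> Tue; Scope -> Wed; Plan -> Tue; Test -> Mon; Build -> Mon.

3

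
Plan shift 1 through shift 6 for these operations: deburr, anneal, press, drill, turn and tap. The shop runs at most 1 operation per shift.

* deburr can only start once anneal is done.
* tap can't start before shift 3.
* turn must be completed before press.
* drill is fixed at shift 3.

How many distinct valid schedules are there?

Splitting on deburr: it can be shift 2 (3), shift 4 (4), shift 5 (5), shift 6 (6). Listing each branch's schedules as (anneal, press, drill, turn, tap) by shift number:
deburr=shift 2: (1,5,3,4,6) (1,6,3,4,5) (1,6,3,5,4) — 3.
deburr=shift 4: (1,5,3,2,6) (1,6,3,2,5) (2,5,3,1,6) (2,6,3,1,5) — 4.
deburr=shift 5: (1,4,3,2,6) (1,6,3,2,4) (2,4,3,1,6) (2,6,3,1,4) (4,2,3,1,6) — 5.
deburr=shift 6: (1,4,3,2,5) (1,5,3,2,4) (2,4,3,1,5) (2,5,3,1,4) (4,2,3,1,5) (5,2,3,1,4) — 6.
Summing: 3 + 4 + 5 + 6 = 18.

18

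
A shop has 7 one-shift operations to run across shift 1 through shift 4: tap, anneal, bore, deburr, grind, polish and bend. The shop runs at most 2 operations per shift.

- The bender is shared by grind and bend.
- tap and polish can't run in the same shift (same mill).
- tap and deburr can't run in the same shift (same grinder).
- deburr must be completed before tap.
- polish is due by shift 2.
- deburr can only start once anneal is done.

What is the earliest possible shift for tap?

Precedence pushes tap to at least shift 3.
tap at shift 3 is achievable: tap in shift 3, bore in shift 2, bend in shift 4, grind in shift 3, anneal in shift 1, polish in shift 1, deburr in shift 2.

shift 3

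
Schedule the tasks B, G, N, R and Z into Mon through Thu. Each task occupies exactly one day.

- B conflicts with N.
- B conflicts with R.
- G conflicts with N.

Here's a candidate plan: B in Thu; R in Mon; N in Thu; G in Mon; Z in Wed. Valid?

No. B conflicts with N is not satisfied.

B conflicts with R — holds.
G conflicts with N — holds.
B conflicts with N — violated.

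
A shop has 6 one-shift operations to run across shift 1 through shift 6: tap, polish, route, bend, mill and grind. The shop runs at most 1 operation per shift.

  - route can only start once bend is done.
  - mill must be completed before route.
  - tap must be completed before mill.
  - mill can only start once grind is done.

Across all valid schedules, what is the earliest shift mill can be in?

shift 3

Precedence pushes mill to at least shift 2; downstream work caps mill at shift 5.
mill at shift 3 is achievable: polish -> shift 6; bend -> shift 4; route -> shift 5; mill -> shift 3; tap -> shift 1; grind -> shift 2.
Nothing earlier works — the capacity limit rule out every shift before shift 3.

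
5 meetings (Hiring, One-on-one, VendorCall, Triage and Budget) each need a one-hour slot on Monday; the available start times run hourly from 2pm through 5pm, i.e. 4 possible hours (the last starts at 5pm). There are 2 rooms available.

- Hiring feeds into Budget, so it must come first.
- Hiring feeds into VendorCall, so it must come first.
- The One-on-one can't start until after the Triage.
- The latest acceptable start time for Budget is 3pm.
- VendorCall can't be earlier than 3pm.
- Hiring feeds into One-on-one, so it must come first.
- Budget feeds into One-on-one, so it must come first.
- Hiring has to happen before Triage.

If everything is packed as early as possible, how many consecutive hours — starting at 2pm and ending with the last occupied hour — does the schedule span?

The precedence chain requires at least 3 distinct hours.
With at most 2 per hour and 5 meetings, at least 3 hours are needed.
3 works (last occupied hour: 4pm): for example Triage -> 3pm, Budget -> 3pm, One-on-one -> 4pm, VendorCall -> 4pm, Hiring -> 2pm.

3 hours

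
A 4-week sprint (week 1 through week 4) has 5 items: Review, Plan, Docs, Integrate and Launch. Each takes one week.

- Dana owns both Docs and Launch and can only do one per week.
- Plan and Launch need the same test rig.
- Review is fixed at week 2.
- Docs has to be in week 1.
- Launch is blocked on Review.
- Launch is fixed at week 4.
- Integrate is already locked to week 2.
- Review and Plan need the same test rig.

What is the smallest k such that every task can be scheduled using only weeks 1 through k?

The precedence chain requires at least 2 distinct weeks.
Launch can't be placed before week 4, so the schedule must run through at least week 4.
4 works (last occupied week: week 4): for example Plan -> week 1; Launch -> week 4; Integrate -> week 2; Review -> week 2; Docs -> week 1.

4 weeks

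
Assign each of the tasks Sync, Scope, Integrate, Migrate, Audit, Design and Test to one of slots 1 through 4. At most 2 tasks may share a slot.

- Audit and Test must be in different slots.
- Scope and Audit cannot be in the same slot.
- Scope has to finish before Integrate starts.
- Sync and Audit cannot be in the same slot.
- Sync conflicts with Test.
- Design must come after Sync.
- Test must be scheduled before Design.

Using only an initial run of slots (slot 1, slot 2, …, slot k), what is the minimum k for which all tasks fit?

4 slots

The precedence chain requires at least 2 distinct slots.
With at most 2 per slot and 7 tasks, at least 4 slots are needed.
4 works (last occupied slot: 4): for example Migrate -> 3, Sync -> 1, Test -> 2, Design -> 3, Integrate -> 2, Scope -> 1, Audit -> 4.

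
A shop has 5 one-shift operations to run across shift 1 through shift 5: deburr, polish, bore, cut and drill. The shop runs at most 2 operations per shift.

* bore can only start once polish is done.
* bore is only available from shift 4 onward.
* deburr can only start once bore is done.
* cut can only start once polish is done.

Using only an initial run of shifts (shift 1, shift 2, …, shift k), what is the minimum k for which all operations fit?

5 shifts

The precedence chain requires at least 3 distinct shifts.
With at most 2 per shift and 5 operations, at least 3 shifts are needed.
Propagating the time windows through the other constraints, deburr can't land before shift 5, so the schedule must run through at least shift 5.
5 works (last occupied shift: shift 5): for example drill in shift 1; polish in shift 1; cut in shift 2; deburr in shift 5; bore in shift 4.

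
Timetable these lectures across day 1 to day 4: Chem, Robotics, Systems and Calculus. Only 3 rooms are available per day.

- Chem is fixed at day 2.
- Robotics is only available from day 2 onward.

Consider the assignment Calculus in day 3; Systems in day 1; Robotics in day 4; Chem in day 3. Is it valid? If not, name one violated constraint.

No. Chem is fixed at day 2 is not satisfied.

Only 3 rooms are available per day — holds.
Robotics is only available from day 2 onward — holds.
Chem is fixed at day 2 — violated.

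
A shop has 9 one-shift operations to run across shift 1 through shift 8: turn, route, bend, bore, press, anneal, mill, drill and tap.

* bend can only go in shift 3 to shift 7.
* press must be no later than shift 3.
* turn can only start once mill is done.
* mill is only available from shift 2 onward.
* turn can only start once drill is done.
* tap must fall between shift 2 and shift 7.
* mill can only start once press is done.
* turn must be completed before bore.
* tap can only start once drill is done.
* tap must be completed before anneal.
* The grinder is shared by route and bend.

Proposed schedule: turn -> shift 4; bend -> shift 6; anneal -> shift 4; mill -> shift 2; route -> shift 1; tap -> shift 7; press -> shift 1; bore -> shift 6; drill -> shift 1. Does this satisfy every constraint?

No. tap must be completed before anneal is not satisfied.

tap must be completed before anneal — violated.
bend can only go in shift 3 to shift 7 — holds.
mill is only available from shift 2 onward — holds.
turn must be completed before bore — holds.
tap must fall between shift 2 and shift 7 — holds.
The grinder is shared by route and bend — holds.
tap can only start once drill is done — holds.
mill can only start once press is done — holds.
press must be no later than shift 3 — holds.
turn can only start once mill is done — holds.
turn can only start once drill is done — holds.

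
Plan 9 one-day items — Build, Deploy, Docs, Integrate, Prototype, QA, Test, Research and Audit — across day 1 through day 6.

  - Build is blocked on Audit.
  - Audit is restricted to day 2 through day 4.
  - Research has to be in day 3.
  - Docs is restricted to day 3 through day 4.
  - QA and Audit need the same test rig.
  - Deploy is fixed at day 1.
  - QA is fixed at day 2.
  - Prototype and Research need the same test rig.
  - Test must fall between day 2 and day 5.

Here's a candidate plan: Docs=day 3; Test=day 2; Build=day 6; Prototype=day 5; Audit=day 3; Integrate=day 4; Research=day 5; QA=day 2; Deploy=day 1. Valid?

Deploy is fixed at day 1 — holds.
Research has to be in day 3 — violated.
Prototype and Research need the same test rig — violated.
Docs is restricted to day 3 through day 4 — holds.
Audit is restricted to day 2 through day 4 — holds.
Build is blocked on Audit — holds.
QA is fixed at day 2 — holds.
Test must fall between day 2 and day 5 — holds.
QA and Audit need the same test rig — holds.

Invalid. Prototype and Research need the same test rig.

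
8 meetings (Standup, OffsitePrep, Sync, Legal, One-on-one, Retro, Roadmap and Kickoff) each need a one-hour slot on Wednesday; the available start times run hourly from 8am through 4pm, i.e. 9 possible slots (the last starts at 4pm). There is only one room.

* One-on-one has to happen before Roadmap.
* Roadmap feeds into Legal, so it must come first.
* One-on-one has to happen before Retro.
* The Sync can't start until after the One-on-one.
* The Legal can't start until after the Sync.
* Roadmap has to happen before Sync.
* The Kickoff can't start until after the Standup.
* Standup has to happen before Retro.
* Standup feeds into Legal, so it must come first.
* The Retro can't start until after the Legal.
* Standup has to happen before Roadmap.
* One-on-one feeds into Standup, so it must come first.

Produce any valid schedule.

Legal=12pm; OffsitePrep=3pm; Standup=9am; Sync=11am; Roadmap=10am; One-on-one=8am; Retro=1pm; Kickoff=2pm

Checking: One-on-one(8am) before Sync(11am); Standup(9am) before Retro(1pm); Sync(11am) before Legal(12pm); Legal(12pm) before Retro(1pm); Roadmap(10am) before Sync(11am); One-on-one(8am) before Standup(9am); One-on-one(8am) before Retro(1pm); Standup(9am) before Legal(12pm); Standup(9am) before Roadmap(10am); Standup(9am) before Kickoff(2pm); Roadmap(10am) before Legal(12pm); One-on-one(8am) before Roadmap(10am); max 1 per slot (cap 1).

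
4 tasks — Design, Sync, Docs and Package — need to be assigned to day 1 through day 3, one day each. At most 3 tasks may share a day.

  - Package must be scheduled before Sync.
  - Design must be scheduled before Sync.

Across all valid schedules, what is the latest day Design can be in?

Downstream work caps Design at day 2.
Design at day 2 is achievable: Docs=day 1; Sync=day 3; Package=day 1; Design=day 2.

day 2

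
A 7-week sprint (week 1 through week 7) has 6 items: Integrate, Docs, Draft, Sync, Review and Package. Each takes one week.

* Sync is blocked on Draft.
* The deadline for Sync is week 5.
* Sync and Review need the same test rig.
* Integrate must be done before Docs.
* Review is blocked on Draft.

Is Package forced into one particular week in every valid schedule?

No

Package can be week 1 (e.g. Review=week 3, Integrate=week 1, Package=week 1, Docs=week 2, Draft=week 1, Sync=week 2) or week 2 (e.g. Integrate -> week 1; Docs -> week 2; Draft -> week 1; Package -> week 2; Review -> week 3; Sync -> week 2).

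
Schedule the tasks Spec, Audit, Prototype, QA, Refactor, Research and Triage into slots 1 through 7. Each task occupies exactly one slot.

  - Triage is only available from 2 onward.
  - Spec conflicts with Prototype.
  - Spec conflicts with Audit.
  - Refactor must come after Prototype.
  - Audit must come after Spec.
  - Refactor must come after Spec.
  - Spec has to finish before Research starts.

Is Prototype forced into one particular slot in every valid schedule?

No

Prototype can be 1 (e.g. Prototype -> 1, Research -> 3, QA -> 1, Audit -> 3, Triage -> 2, Refactor -> 3, Spec -> 2) or 2 (e.g. Spec -> 1, Audit -> 2, Triage -> 2, Research -> 2, QA -> 1, Refactor -> 3, Prototype -> 2).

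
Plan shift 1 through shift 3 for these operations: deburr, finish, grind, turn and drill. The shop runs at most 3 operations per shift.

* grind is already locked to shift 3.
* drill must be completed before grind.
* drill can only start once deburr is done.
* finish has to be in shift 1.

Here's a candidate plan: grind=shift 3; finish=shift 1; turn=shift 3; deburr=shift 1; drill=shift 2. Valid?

drill must be completed before grind — holds.
finish has to be in shift 1 — holds.
drill can only start once deburr is done — holds.
The shop runs at most 3 operations per shift — holds.
grind is already locked to shift 3 — holds.

Yes, all constraints hold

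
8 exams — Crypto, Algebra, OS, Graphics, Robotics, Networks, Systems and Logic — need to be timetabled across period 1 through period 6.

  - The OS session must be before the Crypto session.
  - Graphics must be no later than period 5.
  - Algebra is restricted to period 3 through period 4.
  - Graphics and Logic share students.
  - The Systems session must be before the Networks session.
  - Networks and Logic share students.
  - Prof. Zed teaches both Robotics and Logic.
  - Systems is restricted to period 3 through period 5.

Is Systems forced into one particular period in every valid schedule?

Systems can be period 3 (e.g. Systems -> period 3; Networks -> period 4; Robotics -> period 1; Crypto -> period 2; Logic -> period 2; Algebra -> period 3; OS -> period 1; Graphics -> period 1) or period 4 (e.g. Graphics -> period 1; Crypto -> period 2; Systems -> period 4; Networks -> period 5; Logic -> period 2; OS -> period 1; Robotics -> period 1; Algebra -> period 3).

No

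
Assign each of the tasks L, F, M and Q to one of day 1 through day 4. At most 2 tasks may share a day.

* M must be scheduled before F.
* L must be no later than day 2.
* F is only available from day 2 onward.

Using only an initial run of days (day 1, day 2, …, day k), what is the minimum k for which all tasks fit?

The precedence chain requires at least 2 distinct days.
With at most 2 per day and 4 tasks, at least 2 days are needed.
2 works (last occupied day: day 2): for example Q=day 2, M=day 1, L=day 1, F=day 2.

2 days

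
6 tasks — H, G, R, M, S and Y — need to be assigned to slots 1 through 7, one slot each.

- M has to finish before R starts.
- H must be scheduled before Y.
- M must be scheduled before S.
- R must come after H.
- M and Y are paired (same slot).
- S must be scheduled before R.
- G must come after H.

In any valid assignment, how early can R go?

4

Precedence pushes R to at least 4.
R at 4 is achievable: G=2, M=2, Y=2, S=3, R=4, H=1.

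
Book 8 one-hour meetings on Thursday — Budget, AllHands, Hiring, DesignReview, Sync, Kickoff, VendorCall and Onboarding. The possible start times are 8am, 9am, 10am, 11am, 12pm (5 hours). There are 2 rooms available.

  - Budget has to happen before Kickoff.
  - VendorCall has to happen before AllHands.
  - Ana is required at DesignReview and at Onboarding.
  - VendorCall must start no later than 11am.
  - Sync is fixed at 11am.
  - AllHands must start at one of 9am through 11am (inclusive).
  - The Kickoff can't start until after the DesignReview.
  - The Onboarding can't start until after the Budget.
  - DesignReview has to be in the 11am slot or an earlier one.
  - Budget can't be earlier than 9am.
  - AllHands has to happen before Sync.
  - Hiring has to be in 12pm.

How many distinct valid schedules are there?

Splitting on Budget: it can be 9am (34), 10am (14). Listing each branch's schedules as (AllHands, Hiring, DesignReview, Sync, Kickoff, VendorCall, Onboarding):
Budget=9am: (9am,12pm,8am,11am,10am,8am,10am) (9am,12pm,8am,11am,10am,8am,11am) (9am,12pm,8am,11am,10am,8am,12pm) (9am,12pm,8am,11am,11am,8am,10am) (9am,12pm,8am,11am,11am,8am,12pm) (9am,12pm,8am,11am,12pm,8am,10am) (9am,12pm,8am,11am,12pm,8am,11am) (9am,12pm,10am,11am,11am,8am,12pm) (9am,12pm,10am,11am,12pm,8am,11am) (9am,12pm,11am,11am,12pm,8am,10am) (10am,12pm,8am,11am,10am,8am,11am) (10am,12pm,8am,11am,10am,8am,12pm) (10am,12pm,8am,11am,10am,9am,11am) (10am,12pm,8am,11am,10am,9am,12pm) (10am,12pm,8am,11am,11am,8am,10am) (10am,12pm,8am,11am,11am,8am,12pm) (10am,12pm,8am,11am,11am,9am,10am) (10am,12pm,8am,11am,11am,9am,12pm) (10am,12pm,8am,11am,12pm,8am,10am) (10am,12pm,8am,11am,12pm,8am,11am) (10am,12pm,8am,11am,12pm,9am,10am) (10am,12pm,8am,11am,12pm,9am,11am) (10am,12pm,9am,11am,10am,8am,11am) (10am,12pm,9am,11am,10am,8am,12pm) (10am,12pm,9am,11am,11am,8am,10am) (10am,12pm,9am,11am,11am,8am,12pm) (10am,12pm,9am,11am,12pm,8am,10am) (10am,12pm,9am,11am,12pm,8am,11am) (10am,12pm,10am,11am,11am,8am,12pm) (10am,12pm,10am,11am,11am,9am,12pm) (10am,12pm,10am,11am,12pm,8am,11am) (10am,12pm,10am,11am,12pm,9am,11am) (10am,12pm,11am,11am,12pm,8am,10am) (10am,12pm,11am,11am,12pm,9am,10am) — 34.
Budget=10am: (9am,12pm,8am,11am,11am,8am,12pm) (9am,12pm,8am,11am,12pm,8am,11am) (9am,12pm,9am,11am,11am,8am,12pm) (9am,12pm,9am,11am,12pm,8am,11am) (9am,12pm,10am,11am,11am,8am,12pm) (9am,12pm,10am,11am,12pm,8am,11am) (10am,12pm,8am,11am,11am,8am,12pm) (10am,12pm,8am,11am,11am,9am,12pm) (10am,12pm,8am,11am,12pm,8am,11am) (10am,12pm,8am,11am,12pm,9am,11am) (10am,12pm,9am,11am,11am,8am,12pm) (10am,12pm,9am,11am,11am,9am,12pm) (10am,12pm,9am,11am,12pm,8am,11am) (10am,12pm,9am,11am,12pm,9am,11am) — 14.
Summing: 34 + 14 = 48.

48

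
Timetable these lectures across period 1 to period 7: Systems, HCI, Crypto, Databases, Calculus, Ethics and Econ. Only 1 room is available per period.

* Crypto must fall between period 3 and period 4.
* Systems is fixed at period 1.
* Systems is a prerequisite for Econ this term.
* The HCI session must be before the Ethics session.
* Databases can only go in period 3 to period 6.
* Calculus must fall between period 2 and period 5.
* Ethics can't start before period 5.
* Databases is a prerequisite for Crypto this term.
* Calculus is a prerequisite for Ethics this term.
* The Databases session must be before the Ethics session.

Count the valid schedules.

6

Splitting on HCI: it can be period 2 (2), period 5 (2), period 6 (2). Listing each branch's schedules as (Systems, Crypto, Databases, Calculus, Ethics, Econ) by period number:
HCI=period 2: (1,4,3,5,6,7) (1,4,3,5,7,6) — 2.
HCI=period 5: (1,4,3,2,6,7) (1,4,3,2,7,6) — 2.
HCI=period 6: (1,4,3,2,7,5) (1,4,3,5,7,2) — 2.
Summing: 2 + 2 + 2 = 6.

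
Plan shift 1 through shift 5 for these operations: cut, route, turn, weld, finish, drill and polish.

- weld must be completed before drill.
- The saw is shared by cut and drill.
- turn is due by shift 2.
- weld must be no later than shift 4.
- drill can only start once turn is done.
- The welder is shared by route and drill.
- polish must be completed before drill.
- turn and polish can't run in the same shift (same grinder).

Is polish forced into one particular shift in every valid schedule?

polish can be shift 1 (e.g. weld -> shift 1, drill -> shift 3, polish -> shift 1, route -> shift 1, turn -> shift 2, finish -> shift 1, cut -> shift 1) or shift 2 (e.g. weld=shift 1; route=shift 1; polish=shift 2; drill=shift 3; cut=shift 1; finish=shift 1; turn=shift 1).

No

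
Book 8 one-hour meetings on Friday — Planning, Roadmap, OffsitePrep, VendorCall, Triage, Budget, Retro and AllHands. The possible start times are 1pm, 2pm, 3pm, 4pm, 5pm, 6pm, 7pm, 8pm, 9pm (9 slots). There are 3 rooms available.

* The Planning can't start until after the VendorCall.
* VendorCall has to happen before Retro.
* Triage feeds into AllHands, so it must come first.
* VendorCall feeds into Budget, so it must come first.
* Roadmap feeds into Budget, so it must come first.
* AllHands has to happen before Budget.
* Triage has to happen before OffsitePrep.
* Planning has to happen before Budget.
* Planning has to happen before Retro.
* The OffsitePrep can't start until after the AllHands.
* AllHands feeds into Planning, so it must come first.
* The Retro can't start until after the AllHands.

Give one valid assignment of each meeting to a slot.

VendorCall in 1pm, Planning in 3pm, AllHands in 2pm, Budget in 4pm, OffsitePrep in 3pm, Retro in 4pm, Roadmap in 1pm, Triage in 1pm

Checking: VendorCall(1pm) before Retro(4pm); AllHands(2pm) before Planning(3pm); AllHands(2pm) before Budget(4pm); Planning(3pm) before Budget(4pm); VendorCall(1pm) before Planning(3pm); Triage(1pm) before OffsitePrep(3pm); Planning(3pm) before Retro(4pm); Roadmap(1pm) before Budget(4pm); VendorCall(1pm) before Budget(4pm); Triage(1pm) before AllHands(2pm); AllHands(2pm) before OffsitePrep(3pm); AllHands(2pm) before Retro(4pm); max 3 per slot (cap 3).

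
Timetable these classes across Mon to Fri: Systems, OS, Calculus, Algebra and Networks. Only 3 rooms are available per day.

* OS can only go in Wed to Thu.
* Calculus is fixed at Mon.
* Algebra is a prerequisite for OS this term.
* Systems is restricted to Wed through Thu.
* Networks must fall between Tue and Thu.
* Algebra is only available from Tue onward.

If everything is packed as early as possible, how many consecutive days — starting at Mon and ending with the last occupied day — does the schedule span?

The precedence chain requires at least 2 distinct days.
With at most 3 per day and 5 classes, at least 2 days are needed.
Systems can't be placed before Wed — that is day 3 counting from Mon — so the schedule must run through at least 3 days.
3 works (last occupied day: Wed): for example Calculus=Mon; OS=Wed; Networks=Tue; Algebra=Tue; Systems=Wed.

3 days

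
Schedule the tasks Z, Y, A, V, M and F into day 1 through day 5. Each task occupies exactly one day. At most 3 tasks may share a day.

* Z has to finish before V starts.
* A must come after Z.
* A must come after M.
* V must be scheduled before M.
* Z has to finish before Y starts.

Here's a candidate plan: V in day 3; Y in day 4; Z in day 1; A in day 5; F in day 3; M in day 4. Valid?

Z has to finish before V starts — holds.
V must be scheduled before M — holds.
At most 3 tasks may share a day — holds.
A must come after Z — holds.
A must come after M — holds.
Z has to finish before Y starts — holds.

Yes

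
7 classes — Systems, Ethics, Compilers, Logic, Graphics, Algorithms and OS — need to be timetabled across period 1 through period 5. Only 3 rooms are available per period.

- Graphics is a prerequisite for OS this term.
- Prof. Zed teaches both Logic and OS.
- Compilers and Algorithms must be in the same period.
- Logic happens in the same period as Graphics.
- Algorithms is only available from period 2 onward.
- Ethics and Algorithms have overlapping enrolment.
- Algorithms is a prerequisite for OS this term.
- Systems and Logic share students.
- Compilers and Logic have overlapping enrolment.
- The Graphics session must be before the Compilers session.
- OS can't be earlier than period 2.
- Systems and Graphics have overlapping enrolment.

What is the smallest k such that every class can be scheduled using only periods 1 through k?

3

The precedence chain requires at least 3 distinct periods.
With at most 3 per period and 7 classes, at least 3 periods are needed.
3 works (last occupied period: period 3): for example Algorithms -> period 2, Logic -> period 1, Compilers -> period 2, Ethics -> period 1, OS -> period 3, Systems -> period 2, Graphics -> period 1.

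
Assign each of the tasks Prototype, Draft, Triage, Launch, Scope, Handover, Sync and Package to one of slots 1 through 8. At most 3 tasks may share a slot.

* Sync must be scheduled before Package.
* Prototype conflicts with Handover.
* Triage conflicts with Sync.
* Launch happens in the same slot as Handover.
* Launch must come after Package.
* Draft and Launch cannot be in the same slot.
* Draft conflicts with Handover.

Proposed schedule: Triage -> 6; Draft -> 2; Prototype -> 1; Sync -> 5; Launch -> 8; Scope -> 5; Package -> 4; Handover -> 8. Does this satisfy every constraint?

Launch happens in the same slot as Handover — holds.
Draft and Launch cannot be in the same slot — holds.
Sync must be scheduled before Package — violated.
Launch must come after Package — holds.
Draft conflicts with Handover — holds.
At most 3 tasks may share a slot — holds.
Triage conflicts with Sync — holds.
Prototype conflicts with Handover — holds.

Invalid. Sync must be scheduled before Package.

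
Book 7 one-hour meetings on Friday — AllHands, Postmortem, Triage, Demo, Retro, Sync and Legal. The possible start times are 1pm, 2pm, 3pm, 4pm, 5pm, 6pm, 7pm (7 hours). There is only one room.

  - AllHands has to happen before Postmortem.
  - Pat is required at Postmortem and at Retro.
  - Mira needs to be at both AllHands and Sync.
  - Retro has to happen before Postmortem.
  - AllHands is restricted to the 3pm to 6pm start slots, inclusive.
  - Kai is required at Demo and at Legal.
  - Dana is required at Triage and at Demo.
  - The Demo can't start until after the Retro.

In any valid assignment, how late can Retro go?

Downstream work caps Retro at 6pm.
Retro at 5pm is achievable: AllHands -> 3pm; Postmortem -> 6pm; Demo -> 7pm; Triage -> 1pm; Legal -> 4pm; Sync -> 2pm; Retro -> 5pm.
Nothing later works — the conflict and capacity constraints rule out every hour after 5pm.

5pm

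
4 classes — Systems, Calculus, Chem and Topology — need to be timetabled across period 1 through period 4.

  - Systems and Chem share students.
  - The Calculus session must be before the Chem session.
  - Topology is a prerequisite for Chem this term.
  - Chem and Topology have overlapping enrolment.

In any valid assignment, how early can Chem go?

Precedence pushes Chem to at least period 2.
Chem at period 2 is achievable: Chem -> period 2; Calculus -> period 1; Topology -> period 1; Systems -> period 1.

period 2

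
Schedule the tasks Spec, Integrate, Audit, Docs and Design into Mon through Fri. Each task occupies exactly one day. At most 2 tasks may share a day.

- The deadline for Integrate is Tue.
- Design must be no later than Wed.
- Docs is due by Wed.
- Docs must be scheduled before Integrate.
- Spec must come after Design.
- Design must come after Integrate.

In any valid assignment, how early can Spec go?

Thu

Precedence pushes Spec to at least Thu.
Spec at Thu is achievable: Integrate -> Tue, Design -> Wed, Spec -> Thu, Audit -> Mon, Docs -> Mon.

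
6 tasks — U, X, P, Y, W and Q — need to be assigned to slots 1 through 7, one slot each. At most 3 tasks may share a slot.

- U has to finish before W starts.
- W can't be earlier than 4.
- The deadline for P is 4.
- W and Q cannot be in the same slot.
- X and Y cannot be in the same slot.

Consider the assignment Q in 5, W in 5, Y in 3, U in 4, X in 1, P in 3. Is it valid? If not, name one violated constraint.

X and Y cannot be in the same slot — holds.
W can't be earlier than 4 — holds.
U has to finish before W starts — holds.
At most 3 tasks may share a slot — holds.
W and Q cannot be in the same slot — violated.
The deadline for P is 4 — holds.

Invalid. W and Q cannot be in the same slot.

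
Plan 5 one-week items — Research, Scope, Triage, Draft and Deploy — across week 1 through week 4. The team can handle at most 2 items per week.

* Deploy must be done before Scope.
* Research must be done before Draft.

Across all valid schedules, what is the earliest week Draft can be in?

Precedence pushes Draft to at least week 2.
Draft at week 2 is achievable: Research in week 1; Triage in week 3; Deploy in week 1; Draft in week 2; Scope in week 2.

week 2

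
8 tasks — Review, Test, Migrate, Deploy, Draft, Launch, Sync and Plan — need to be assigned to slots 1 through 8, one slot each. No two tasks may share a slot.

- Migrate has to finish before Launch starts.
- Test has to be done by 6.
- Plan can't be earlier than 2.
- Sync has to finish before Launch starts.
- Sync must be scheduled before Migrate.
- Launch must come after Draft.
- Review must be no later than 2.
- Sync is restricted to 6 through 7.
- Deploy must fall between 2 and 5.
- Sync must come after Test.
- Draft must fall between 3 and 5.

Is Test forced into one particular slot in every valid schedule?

No

Test can be 1 (e.g. Migrate in 7; Plan in 5; Deploy in 4; Draft in 3; Review in 2; Sync in 6; Launch in 8; Test in 1) or 2 (e.g. Review=1; Plan=5; Launch=8; Test=2; Sync=6; Draft=3; Migrate=7; Deploy=4).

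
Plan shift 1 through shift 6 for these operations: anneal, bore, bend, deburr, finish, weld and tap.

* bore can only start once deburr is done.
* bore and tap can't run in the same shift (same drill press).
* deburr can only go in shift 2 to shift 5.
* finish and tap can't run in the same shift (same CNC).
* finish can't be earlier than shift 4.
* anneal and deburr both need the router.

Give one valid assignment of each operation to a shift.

bore in shift 3, bend in shift 1, finish in shift 4, tap in shift 1, weld in shift 1, anneal in shift 1, deburr in shift 2

Checking: deburr(shift 2) before bore(shift 3); bore(shift 3) != tap(shift 1); anneal(shift 1) != deburr(shift 2); finish(shift 4) != tap(shift 1); finish=shift 4 in [shift 4,shift 6]; deburr=shift 2 in [shift 2,shift 5].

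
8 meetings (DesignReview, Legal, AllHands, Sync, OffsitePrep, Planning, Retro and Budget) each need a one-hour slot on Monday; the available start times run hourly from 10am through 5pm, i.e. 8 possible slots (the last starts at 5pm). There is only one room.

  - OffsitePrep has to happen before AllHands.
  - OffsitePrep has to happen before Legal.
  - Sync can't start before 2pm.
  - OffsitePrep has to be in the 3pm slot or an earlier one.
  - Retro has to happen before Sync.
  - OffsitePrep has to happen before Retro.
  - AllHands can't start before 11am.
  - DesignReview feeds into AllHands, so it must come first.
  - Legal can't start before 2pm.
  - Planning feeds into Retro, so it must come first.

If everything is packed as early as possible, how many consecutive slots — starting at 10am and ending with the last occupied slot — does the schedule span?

8 slots

The precedence chain requires at least 3 distinct slots.
With at most 1 per slot and 8 meetings, at least 8 slots are needed.
Legal can't be placed before 2pm — that is slot 5 counting from 10am — so the schedule must run through at least 5 slots.
8 works (last occupied slot: 5pm): for example Sync in 3pm; Retro in 12pm; DesignReview in 1pm; Legal in 2pm; Budget in 5pm; AllHands in 4pm; OffsitePrep in 10am; Planning in 11am.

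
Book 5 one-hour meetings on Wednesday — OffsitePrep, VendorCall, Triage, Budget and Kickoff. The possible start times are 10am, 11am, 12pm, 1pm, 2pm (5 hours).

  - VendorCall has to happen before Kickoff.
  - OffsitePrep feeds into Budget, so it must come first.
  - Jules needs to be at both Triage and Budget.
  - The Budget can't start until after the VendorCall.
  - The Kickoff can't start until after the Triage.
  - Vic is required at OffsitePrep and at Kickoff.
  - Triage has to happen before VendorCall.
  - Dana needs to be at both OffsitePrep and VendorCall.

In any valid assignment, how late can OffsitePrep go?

Downstream work caps OffsitePrep at 1pm.
OffsitePrep at 1pm is achievable: Budget=2pm, Triage=10am, Kickoff=12pm, VendorCall=11am, OffsitePrep=1pm.

1pm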